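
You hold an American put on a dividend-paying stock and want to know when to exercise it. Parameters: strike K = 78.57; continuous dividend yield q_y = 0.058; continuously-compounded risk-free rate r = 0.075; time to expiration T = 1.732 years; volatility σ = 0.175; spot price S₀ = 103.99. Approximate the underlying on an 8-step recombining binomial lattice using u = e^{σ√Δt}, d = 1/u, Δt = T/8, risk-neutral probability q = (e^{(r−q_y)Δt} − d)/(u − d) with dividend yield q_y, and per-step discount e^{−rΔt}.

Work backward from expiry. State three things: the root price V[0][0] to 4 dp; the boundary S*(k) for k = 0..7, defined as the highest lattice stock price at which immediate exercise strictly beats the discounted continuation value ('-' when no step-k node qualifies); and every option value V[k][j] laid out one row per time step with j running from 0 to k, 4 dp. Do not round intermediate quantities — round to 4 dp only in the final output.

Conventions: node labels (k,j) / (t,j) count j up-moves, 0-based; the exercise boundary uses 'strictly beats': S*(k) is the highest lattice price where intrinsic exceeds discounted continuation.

price = 0.8332
boundary = - - - - - - 63.7988 69.2111
tree:
0.8332
1.4271 0.2717
2.4033 0.5063 0.0481
3.9644 0.9347 0.0982 0.0000
6.3735 1.7063 0.2006 0.0000 0.0000
9.9156 3.0711 0.4096 0.0000 0.0000 0.0000
14.7712 5.4272 0.8364 0.0000 0.0000 0.0000 0.0000
19.7603 9.3589 1.7079 0.0000 0.0000 0.0000 0.0000 0.0000
24.3592 14.7712 3.4875 0.0000 0.0000 0.0000 0.0000 0.0000 0.0000

params: Δt=0.21650 u=1.08483 d=0.92180 q=0.50227 e^(-rΔt)=0.98389
t_8 payoffs: 24.3592 14.7712 3.4875 0.0000 0.0000 0.0000 0.0000 0.0000 0.0000
t_7: node(7,0) S=58.8097 payoff=19.7603 vs cont=19.2286 → 19.7603 [stop]  node(7,1) S=69.2111 payoff=9.3589 vs cont=8.9571 → 9.3589 [stop]  node(7,2) S=81.4521 payoff=0.0000 vs cont=1.7079 → 1.7079 [wait]  node(7,3) S=95.8580 payoff=0.0000 vs cont=0.0000 → 0.0000 [wait]  node(7,4) S=112.8119 payoff=0.0000 vs cont=0.0000 → 0.0000 [wait]  node(7,5) S=132.7642 payoff=0.0000 vs cont=0.0000 → 0.0000 [wait]  node(7,6) S=156.2455 payoff=0.0000 vs cont=0.0000 → 0.0000 [wait]  node(7,7) S=183.8797 payoff=0.0000 vs cont=0.0000 → 0.0000 [wait]  ⇒ S*(7)=69.2111
t_6: node(6,0) S=63.7988 payoff=14.7712 vs cont=14.3018 → 14.7712 [stop]  node(6,1) S=75.0825 payoff=3.4875 vs cont=5.4272 → 5.4272 [wait]  node(6,2) S=88.3619 payoff=0.0000 vs cont=0.8364 → 0.8364 [wait]  node(6,3) S=103.9900 payoff=0.0000 vs cont=0.0000 → 0.0000 [wait]  node(6,4) S=122.3821 payoff=0.0000 vs cont=0.0000 → 0.0000 [wait]  node(6,5) S=144.0271 payoff=0.0000 vs cont=0.0000 → 0.0000 [wait]  node(6,6) S=169.5004 payoff=0.0000 vs cont=0.0000 → 0.0000 [wait]  ⇒ S*(6)=63.7988
t_5: node(5,0) S=69.2111 payoff=9.3589 vs cont=9.9156 → 9.9156 [wait]  node(5,1) S=81.4521 payoff=0.0000 vs cont=3.0711 → 3.0711 [wait]  node(5,2) S=95.8580 payoff=0.0000 vs cont=0.4096 → 0.4096 [wait]  node(5,3) S=112.8119 payoff=0.0000 vs cont=0.0000 → 0.0000 [wait]  node(5,4) S=132.7642 payoff=0.0000 vs cont=0.0000 → 0.0000 [wait]  node(5,5) S=156.2455 payoff=0.0000 vs cont=0.0000 → 0.0000 [wait]  ⇒ S*(5)=-
t_4: node(4,0) S=75.0825 payoff=3.4875 vs cont=6.3735 → 6.3735 [wait]  node(4,1) S=88.3619 payoff=0.0000 vs cont=1.7063 → 1.7063 [wait]  node(4,2) S=103.9900 payoff=0.0000 vs cont=0.2006 → 0.2006 [wait]  node(4,3) S=122.3821 payoff=0.0000 vs cont=0.0000 → 0.0000 [wait]  node(4,4) S=144.0271 payoff=0.0000 vs cont=0.0000 → 0.0000 [wait]  ⇒ S*(4)=-
t_3: node(3,0) S=81.4521 payoff=0.0000 vs cont=3.9644 → 3.9644 [wait]  node(3,1) S=95.8580 payoff=0.0000 vs cont=0.9347 → 0.9347 [wait]  node(3,2) S=112.8119 payoff=0.0000 vs cont=0.0982 → 0.0982 [wait]  node(3,3) S=132.7642 payoff=0.0000 vs cont=0.0000 → 0.0000 [wait]  ⇒ S*(3)=-
t_2: node(2,0) S=88.3619 payoff=0.0000 vs cont=2.4033 → 2.4033 [wait]  node(2,1) S=103.9900 payoff=0.0000 vs cont=0.5063 → 0.5063 [wait]  node(2,2) S=122.3821 payoff=0.0000 vs cont=0.0481 → 0.0481 [wait]  ⇒ S*(2)=-
t_1: node(1,0) S=95.8580 payoff=0.0000 vs cont=1.4271 → 1.4271 [wait]  node(1,1) S=112.8119 payoff=0.0000 vs cont=0.2717 → 0.2717 [wait]  ⇒ S*(1)=-
t_0: node(0,0) S=103.9900 payoff=0.0000 vs cont=0.8332 → 0.8332 [wait]  ⇒ S*(0)=-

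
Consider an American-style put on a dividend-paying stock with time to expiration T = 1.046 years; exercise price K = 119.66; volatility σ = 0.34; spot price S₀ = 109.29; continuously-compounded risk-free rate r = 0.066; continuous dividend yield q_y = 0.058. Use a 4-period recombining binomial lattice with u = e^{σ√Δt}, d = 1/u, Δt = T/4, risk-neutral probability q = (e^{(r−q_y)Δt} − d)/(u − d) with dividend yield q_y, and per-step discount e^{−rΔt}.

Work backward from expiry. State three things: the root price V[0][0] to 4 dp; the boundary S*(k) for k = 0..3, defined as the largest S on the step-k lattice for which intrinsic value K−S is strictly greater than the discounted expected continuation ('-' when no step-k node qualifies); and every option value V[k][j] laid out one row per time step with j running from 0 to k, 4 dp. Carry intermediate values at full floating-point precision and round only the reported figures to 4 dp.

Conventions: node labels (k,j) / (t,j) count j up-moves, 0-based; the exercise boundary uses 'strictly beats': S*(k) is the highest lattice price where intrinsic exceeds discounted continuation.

Δt=0.26150  u=1.18990  d=0.84041  q=0.46263  discount=0.98289
step 4 (expiry): payoffs max(K−S,0) = 65.1415 42.4698 10.3700 0.0000 0.0000
step 3: (k=3,j=0): S=64.8714, K−S=54.7886, hold=53.7176 ⇒ V=54.7886 exercise | (k=3,j=1): S=91.8484, K−S=27.8116, hold=27.1467 ⇒ V=27.8116 exercise | (k=3,j=2): S=130.0438, K−S=0.0000, hold=5.4771 ⇒ V=5.4771 continue | (k=3,j=3): S=184.1228, K−S=0.0000, hold=0.0000 ⇒ V=0.0000 continue  boundary S*=91.8484
step 2: (k=2,j=0): S=77.1902, K−S=42.4698, hold=41.5842 ⇒ V=42.4698 exercise | (k=2,j=1): S=109.2900, K−S=10.3700, hold=17.1798 ⇒ V=17.1798 continue | (k=2,j=2): S=154.7386, K−S=0.0000, hold=2.8929 ⇒ V=2.8929 continue  boundary S*=77.1902
step 1: (k=1,j=0): S=91.8484, K−S=27.8116, hold=30.2433 ⇒ V=30.2433 continue | (k=1,j=1): S=130.0438, K−S=0.0000, hold=10.3893 ⇒ V=10.3893 continue  boundary S*=-
step 0: (k=0,j=0): S=109.2900, K−S=10.3700, hold=20.6978 ⇒ V=20.6978 continue  boundary S*=-

price = 20.6978
boundary = - - 77.1902 91.8484
tree:
20.6978
30.2433 10.3893
42.4698 17.1798 2.8929
54.7886 27.8116 5.4771 0.0000
65.1415 42.4698 10.3700 0.0000 0.0000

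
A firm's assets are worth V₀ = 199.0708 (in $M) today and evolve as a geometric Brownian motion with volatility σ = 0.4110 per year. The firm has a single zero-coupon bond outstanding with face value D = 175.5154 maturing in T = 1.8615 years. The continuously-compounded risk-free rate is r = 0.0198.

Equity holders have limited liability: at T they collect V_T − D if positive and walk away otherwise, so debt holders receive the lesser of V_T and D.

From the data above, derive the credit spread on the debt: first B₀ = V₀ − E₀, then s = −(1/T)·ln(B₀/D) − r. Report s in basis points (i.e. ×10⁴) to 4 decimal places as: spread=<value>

spread=947.5403

Apply the equity-as-call identities (strike 175.5154, horizon 1.8615 years):
d₁ = [ln(V₀/D) + (r + σ²/2)T] / (σ√T)
   = [ln(199.0708/175.5154) + (0.0198 + 0.5·0.4110²)·1.8615] / (0.4110·√1.8615)
   = [0.125934 + 0.194081] / 0.560755 = 0.570685
d₂ = d₁ − σ√T = 0.570685 − 0.560755 = 0.009930
N(d₁) = 0.715893,  N(d₂) = 0.503961,  e^(−rT) = 0.963813
E₀ = V₀·N(d₁) − D·e^(−rT)·N(d₂)
   = 199.0708·0.715893 − 175.5154·0.963813·0.503961 = 57.261321
B₀ = V₀ − E₀ = 199.0708 − 57.261321 = 141.809479
spread = −(1/T)·ln(B₀/D) − r = −(1/1.8615)·ln(141.809479/175.5154) − 0.0198 = 0.09475403
in basis points: 0.09475403 × 10⁴ = 947.5403 bp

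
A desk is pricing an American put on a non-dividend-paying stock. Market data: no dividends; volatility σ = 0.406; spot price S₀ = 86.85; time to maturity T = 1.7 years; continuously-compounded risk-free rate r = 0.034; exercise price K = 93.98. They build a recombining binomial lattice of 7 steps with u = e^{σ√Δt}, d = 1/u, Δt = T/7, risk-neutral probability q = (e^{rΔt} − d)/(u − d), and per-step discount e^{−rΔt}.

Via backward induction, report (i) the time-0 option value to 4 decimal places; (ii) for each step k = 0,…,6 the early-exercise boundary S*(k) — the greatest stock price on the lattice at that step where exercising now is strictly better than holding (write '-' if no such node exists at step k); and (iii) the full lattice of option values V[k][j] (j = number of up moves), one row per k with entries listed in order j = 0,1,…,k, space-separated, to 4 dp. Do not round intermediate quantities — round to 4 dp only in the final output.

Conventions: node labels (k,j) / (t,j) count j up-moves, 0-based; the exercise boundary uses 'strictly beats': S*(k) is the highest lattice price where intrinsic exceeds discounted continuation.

Δt=0.24286, u=1.22150, d=0.81867, q=0.47073, disc=e^(-rΔt)=0.99178
k=7 terminal: V=max(K-S,0) → 72.5749 62.0423 46.3270 22.8789 0.0000 0.0000 0.0000 0.0000
k=6: j=0 S=26.1463 intr=67.8337 cont=67.0609 V=67.8337[EX]; j=1 S=39.0119 intr=54.9681 cont=54.1953 V=54.9681[EX]; j=2 S=58.2081 intr=35.7719 cont=34.9991 V=35.7719[EX]; j=3 S=86.8500 intr=7.1300 cont=12.0095 V=12.0095[hold]; j=4 S=129.5854 intr=0.0000 cont=0.0000 V=0.0000[hold]; j=5 S=193.3493 intr=0.0000 cont=0.0000 V=0.0000[hold]; j=6 S=288.4888 intr=0.0000 cont=0.0000 V=0.0000[hold]  S*(6)=58.2081
k=5: j=0 S=31.9377 intr=62.0423 cont=61.2695 V=62.0423[EX]; j=1 S=47.6530 intr=46.3270 cont=45.5542 V=46.3270[EX]; j=2 S=71.1011 intr=22.8789 cont=24.3841 V=24.3841[hold]; j=3 S=106.0872 intr=0.0000 cont=6.3040 V=6.3040[hold]; j=4 S=158.2885 intr=0.0000 cont=0.0000 V=0.0000[hold]; j=5 S=236.1760 intr=0.0000 cont=0.0000 V=0.0000[hold]  S*(5)=47.6530
k=4: j=0 S=39.0119 intr=54.9681 cont=54.1953 V=54.9681[EX]; j=1 S=58.2081 intr=35.7719 cont=35.7018 V=35.7719[EX]; j=2 S=86.8500 intr=7.1300 cont=15.7428 V=15.7428[hold]; j=3 S=129.5854 intr=0.0000 cont=3.3091 V=3.3091[hold]; j=4 S=193.3493 intr=0.0000 cont=0.0000 V=0.0000[hold]  S*(4)=58.2081
k=3: j=0 S=47.6530 intr=46.3270 cont=45.5542 V=46.3270[EX]; j=1 S=71.1011 intr=22.8789 cont=26.1270 V=26.1270[hold]; j=2 S=106.0872 intr=0.0000 cont=9.8085 V=9.8085[hold]; j=3 S=158.2885 intr=0.0000 cont=1.7370 V=1.7370[hold]  S*(3)=47.6530
k=2: j=0 S=58.2081 intr=35.7719 cont=36.5155 V=36.5155[hold]; j=1 S=86.8500 intr=7.1300 cont=18.2937 V=18.2937[hold]; j=2 S=129.5854 intr=0.0000 cont=5.9596 V=5.9596[hold]  S*(2)=-
k=1: j=0 S=71.1011 intr=22.8789 cont=27.7083 V=27.7083[hold]; j=1 S=106.0872 intr=0.0000 cont=12.3850 V=12.3850[hold]  S*(1)=-
k=0: j=0 S=86.8500 intr=7.1300 cont=20.3266 V=20.3266[hold]  S*(0)=-

price = 20.3266
boundary = - - - 47.6530 58.2081 47.6530 58.2081
tree:
20.3266
27.7083 12.3850
36.5155 18.2937 5.9596
46.3270 26.1270 9.8085 1.7370
54.9681 35.7719 15.7428 3.3091 0.0000
62.0423 46.3270 24.3841 6.3040 0.0000 0.0000
67.8337 54.9681 35.7719 12.0095 0.0000 0.0000 0.0000
72.5749 62.0423 46.3270 22.8789 0.0000 0.0000 0.0000 0.0000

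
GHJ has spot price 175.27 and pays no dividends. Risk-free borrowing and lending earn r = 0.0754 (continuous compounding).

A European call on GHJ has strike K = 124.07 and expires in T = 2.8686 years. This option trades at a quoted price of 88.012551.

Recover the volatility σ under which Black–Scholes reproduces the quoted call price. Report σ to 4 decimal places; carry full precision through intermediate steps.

sigma = 0.4453

At σ = 0.4453 the Black–Scholes value reproduces the quote:
σ√T = 0.4453·√2.8686 = 0.754202
d₁ = (ln(S/K) + (r+σ²/2)T) / (σ√T) = (ln(175.27/124.07) + (0.0754+0.4453²/2)·2.8686) / 0.754202 = (0.345482 + 0.500703) / 0.754202 = 1.121960
d₂ = d₁ − σ√T = 1.121960 − 0.754202 = 0.367758
e^{−rT} = 0.805500
N(d₁) = 0.869060,  N(d₂) = 0.643473
V = S·N(d₁) − K·e^{−rT}·N(d₂) = 152.320195 − 64.307644 = 88.012551 (the observed quote) — the price is monotone increasing in volatility, hence this σ is the only solution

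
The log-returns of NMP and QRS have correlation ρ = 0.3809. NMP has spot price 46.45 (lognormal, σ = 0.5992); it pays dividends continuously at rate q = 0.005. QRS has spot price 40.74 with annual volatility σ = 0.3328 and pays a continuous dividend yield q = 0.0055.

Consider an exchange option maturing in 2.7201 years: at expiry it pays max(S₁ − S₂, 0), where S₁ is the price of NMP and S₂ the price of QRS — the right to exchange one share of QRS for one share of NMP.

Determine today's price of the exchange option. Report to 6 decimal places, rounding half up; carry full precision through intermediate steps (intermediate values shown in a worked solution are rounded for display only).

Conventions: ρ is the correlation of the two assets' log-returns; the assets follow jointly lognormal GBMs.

exchange price = 18.376050

σ_eff = √(σ₁² + σ₂² − 2ρσ₁σ₂) = √(0.5992² + 0.3328² − 2·0.3809·0.5992·0.3328) = 0.563811
d₁ = (ln(S₁/S₂) + (q₂ − q₁ + σ_eff²/2)T) / (σ_eff√T) = (ln(46.45/40.74) + (0.0055 − 0.005 + 0.158942)·2.7201) / 0.929878 = 0.607459
d₂ = d₁ − σ_eff√T = 0.607459 − 0.929878 = -0.322419
N(d₁) = 0.728227,  N(d₂) = 0.373568
V = S₁·e^{−q₁T}·N(d₁) − S₂·e^{−q₂T}·N(d₂) = 33.369198 − 14.993148 = 18.376050
Key observation: the rate r is irrelevant here: denominating values in QRS turns the exchange into a ratio option on S₁/S₂, and discounting at r drops out.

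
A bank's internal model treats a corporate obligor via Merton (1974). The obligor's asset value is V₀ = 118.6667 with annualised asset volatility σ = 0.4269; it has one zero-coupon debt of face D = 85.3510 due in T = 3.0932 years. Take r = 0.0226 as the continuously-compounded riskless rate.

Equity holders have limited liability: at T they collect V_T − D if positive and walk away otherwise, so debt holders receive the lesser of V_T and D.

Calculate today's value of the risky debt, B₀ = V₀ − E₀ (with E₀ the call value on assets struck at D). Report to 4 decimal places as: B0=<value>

B0=66.3547

With assets at 118.6667 and a single debt payment of 85.3510 at 3.0932 years:
d₁ = [ln(V₀/D) + (r + σ²/2)T] / (σ√T)
   = [ln(118.6667/85.3510) + (0.0226 + 0.5·0.4269²)·3.0932] / (0.4269·√3.0932)
   = [0.329547 + 0.351764] / 0.750810 = 0.907434
d₂ = d₁ − σ√T = 0.907434 − 0.750810 = 0.156624
N(d₁) = 0.817911,  N(d₂) = 0.562229,  e^(−rT) = 0.932481
E₀ = V₀·N(d₁) − D·e^(−rT)·N(d₂)
   = 118.6667·0.817911 − 85.3510·0.932481·0.562229 = 52.312018
B₀ = V₀ − E₀ = 118.6667 − 52.312018 = 66.354682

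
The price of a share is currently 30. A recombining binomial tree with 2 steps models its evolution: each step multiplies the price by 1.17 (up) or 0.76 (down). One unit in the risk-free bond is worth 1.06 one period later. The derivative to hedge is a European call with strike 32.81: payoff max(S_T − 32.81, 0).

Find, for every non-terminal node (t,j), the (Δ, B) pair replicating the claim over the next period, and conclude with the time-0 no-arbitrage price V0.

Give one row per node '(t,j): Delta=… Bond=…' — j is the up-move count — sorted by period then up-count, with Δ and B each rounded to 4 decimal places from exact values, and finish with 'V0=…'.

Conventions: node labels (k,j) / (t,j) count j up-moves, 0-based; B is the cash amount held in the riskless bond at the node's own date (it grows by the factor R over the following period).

Under the risk-neutral measure, an up-move has probability p* = (R−d)/(u−d) = 0.7317 and values discount at R = 1.06.
Payoffs at expiry: V(2,0)=0.0000, V(2,1)=0.0000, V(2,2)=8.2570
Node (1,0) S=22.8000: V=(p*·0.0000+(1−p*)·0.0000)/1.06=0.0000; Δ=(0.0000−0.0000)/(26.6760−17.3280)=0.0000; B=V−Δ·S=0.0000
Node (1,1) S=35.1000: V=(p*·8.2570+(1−p*)·0.0000)/1.06=5.6997; Δ=(8.2570−0.0000)/(41.0670−26.6760)=0.5738; B=V−Δ·S=-14.4393
Node (0,0) S=30.0000: V=(p*·5.6997+(1−p*)·0.0000)/1.06=3.9345; Δ=(5.6997−0.0000)/(35.1000−22.8000)=0.4634; B=V−Δ·S=-9.9673
Sanity check at the root: Δ(0,0)·S0 + B(0,0) reproduces V0 = 3.9345.

(0,0): Delta=0.4634 Bond=-9.9673
(1,0): Delta=0.0000 Bond=0.0000
(1,1): Delta=0.5738 Bond=-14.4393
V0=3.9345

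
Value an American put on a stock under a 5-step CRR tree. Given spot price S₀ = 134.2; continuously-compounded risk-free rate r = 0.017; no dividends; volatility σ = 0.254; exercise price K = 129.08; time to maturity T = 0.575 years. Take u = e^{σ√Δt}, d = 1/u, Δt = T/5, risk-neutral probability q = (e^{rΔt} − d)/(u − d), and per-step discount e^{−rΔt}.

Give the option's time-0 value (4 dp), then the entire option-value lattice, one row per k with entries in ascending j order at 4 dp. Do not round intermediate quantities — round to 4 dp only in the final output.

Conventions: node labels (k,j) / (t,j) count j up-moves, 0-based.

Δt=0.11500  u=1.08995  d=0.91747  q=0.48982  discount=0.99805
step 5 (expiry): payoffs max(K−S,0) = 41.8408 25.4399 5.9555 0.0000 0.0000 0.0000
k=4: (k=4,j=0): S=95.0867, K−S=33.9933, hold=33.7412 ⇒ V=33.9933 exercise | (k=4,j=1): S=112.9630, K−S=16.1170, hold=15.8649 ⇒ V=16.1170 exercise | (k=4,j=2): S=134.2000, K−S=0.0000, hold=3.0324 ⇒ V=3.0324 continue | (k=4,j=3): S=159.4296, K−S=0.0000, hold=0.0000 ⇒ V=0.0000 continue | (k=4,j=4): S=189.4023, K−S=0.0000, hold=0.0000 ⇒ V=0.0000 continue
k=3: (k=3,j=0): S=103.6401, K−S=25.4399, hold=25.1878 ⇒ V=25.4399 exercise | (k=3,j=1): S=123.1245, K−S=5.9555, hold=9.6889 ⇒ V=9.6889 continue | (k=3,j=2): S=146.2718, K−S=0.0000, hold=1.5441 ⇒ V=1.5441 continue | (k=3,j=3): S=173.7709, K−S=0.0000, hold=0.0000 ⇒ V=0.0000 continue
k=2: (k=2,j=0): S=112.9630, K−S=16.1170, hold=17.6901 ⇒ V=17.6901 continue | (k=2,j=1): S=134.2000, K−S=0.0000, hold=5.6882 ⇒ V=5.6882 continue | (k=2,j=2): S=159.4296, K−S=0.0000, hold=0.7862 ⇒ V=0.7862 continue
k=1: (k=1,j=0): S=123.1245, K−S=5.9555, hold=11.7882 ⇒ V=11.7882 continue | (k=1,j=1): S=146.2718, K−S=0.0000, hold=3.2807 ⇒ V=3.2807 continue
k=0: (k=0,j=0): S=134.2000, K−S=0.0000, hold=7.6061 ⇒ V=7.6061 continue

price = 7.6061
tree:
7.6061
11.7882 3.2807
17.6901 5.6882 0.7862
25.4399 9.6889 1.5441 0.0000
33.9933 16.1170 3.0324 0.0000 0.0000
41.8408 25.4399 5.9555 0.0000 0.0000 0.0000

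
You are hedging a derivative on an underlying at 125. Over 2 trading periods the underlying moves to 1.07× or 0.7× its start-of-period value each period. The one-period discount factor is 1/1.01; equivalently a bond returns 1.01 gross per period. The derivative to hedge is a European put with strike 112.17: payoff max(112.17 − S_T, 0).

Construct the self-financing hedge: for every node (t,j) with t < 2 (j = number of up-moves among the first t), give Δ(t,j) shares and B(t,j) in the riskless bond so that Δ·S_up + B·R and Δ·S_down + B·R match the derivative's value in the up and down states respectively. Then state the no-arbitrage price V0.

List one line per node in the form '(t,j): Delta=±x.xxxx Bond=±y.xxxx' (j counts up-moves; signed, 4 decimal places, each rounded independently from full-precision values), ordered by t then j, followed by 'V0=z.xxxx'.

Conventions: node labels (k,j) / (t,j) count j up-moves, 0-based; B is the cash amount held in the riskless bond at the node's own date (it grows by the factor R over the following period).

Risk-neutral probability p* = (R−d)/(u−d) = (1.01−0.7)/(1.07−0.7) = 0.8378.
Expiry values: V(2,0)=50.9200, V(2,1)=18.5450, V(2,2)=0.0000
Node (1,0) S=87.5000: V=(p*·18.5450+(1−p*)·50.9200)/1.01=23.5594; Δ=(18.5450−50.9200)/(93.6250−61.2500)=-1.0000; B=V−Δ·S=111.0594
Node (1,1) S=133.7500: V=(p*·0.0000+(1−p*)·18.5450)/1.01=2.9775; Δ=(0.0000−18.5450)/(143.1125−93.6250)=-0.3747; B=V−Δ·S=53.0991
Node (0,0) S=125.0000: V=(p*·2.9775+(1−p*)·23.5594)/1.01=6.2526; Δ=(2.9775−23.5594)/(133.7500−87.5000)=-0.4450; B=V−Δ·S=61.8793
As a check, the time-0 holding Δ(0,0)·S0 + B(0,0) comes to 6.2526 — exactly V0.

(0,0): Delta=-0.4450 Bond=61.8793
(1,0): Delta=-1.0000 Bond=111.0594
(1,1): Delta=-0.3747 Bond=53.0991
V0=6.2526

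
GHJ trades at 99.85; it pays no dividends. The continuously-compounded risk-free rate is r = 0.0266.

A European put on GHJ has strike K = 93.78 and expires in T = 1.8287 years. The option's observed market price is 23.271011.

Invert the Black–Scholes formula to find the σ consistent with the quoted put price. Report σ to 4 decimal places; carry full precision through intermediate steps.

At σ = 0.5672 the Black–Scholes value reproduces the quote:
σ√T = 0.5672·√1.8287 = 0.767021
d₁ = (ln(S/K) + (r+σ²/2)T) / (σ√T) = (ln(99.85/93.78) + (0.0266+0.5672²/2)·1.8287) / 0.767021 = (0.062717 + 0.342804) / 0.767021 = 0.528697
d₂ = d₁ − σ√T = 0.528697 − 0.767021 = -0.238325
e^{−rT} = 0.952521
N(−d₁) = 0.298508,  N(−d₂) = 0.594185
V = K·e^{−rT}·N(−d₂) − S·N(−d₁) = 53.077024 − 29.806013 = 23.271011 (the quoted price), and the Black–Scholes price is strictly increasing in σ, so σ is unique

sigma = 0.5672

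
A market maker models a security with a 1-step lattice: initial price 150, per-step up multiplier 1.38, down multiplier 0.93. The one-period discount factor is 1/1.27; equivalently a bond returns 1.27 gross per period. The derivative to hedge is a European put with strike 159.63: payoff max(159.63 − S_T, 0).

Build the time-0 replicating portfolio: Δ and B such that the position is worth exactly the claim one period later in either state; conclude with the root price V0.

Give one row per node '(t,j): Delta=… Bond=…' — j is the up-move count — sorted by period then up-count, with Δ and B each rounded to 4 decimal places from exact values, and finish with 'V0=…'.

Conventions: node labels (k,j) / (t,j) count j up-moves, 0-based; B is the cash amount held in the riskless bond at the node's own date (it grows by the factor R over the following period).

Since d<R<u, set p* = (R−d)/(u−d) = 0.7556; price each node as the discounted p*-expectation of its children.
At maturity the claim pays: V(1,0)=20.1300, V(1,1)=0.0000
  t=0,j=0: stock 150.0000 → up 207.0000 (V=0.0000), down 139.5000 (V=20.1300). Price 3.8745; hedge Δ=-0.2982, bond B=48.6079.
As a check, the time-0 holding Δ(0,0)·S0 + B(0,0) comes to 3.8745 — exactly V0.

(0,0): Delta=-0.2982 Bond=48.6079
V0=3.8745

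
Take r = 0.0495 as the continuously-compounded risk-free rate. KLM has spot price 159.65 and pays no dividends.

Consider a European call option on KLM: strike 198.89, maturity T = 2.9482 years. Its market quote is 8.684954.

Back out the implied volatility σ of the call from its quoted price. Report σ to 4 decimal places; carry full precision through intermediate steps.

sigma = 0.1232

At σ = 0.1232 the Black–Scholes value reproduces the quote:
σ√T = 0.1232·√2.9482 = 0.211538
d₁ = (ln(S/K) + (r+σ²/2)T) / (σ√T) = (ln(159.65/198.89) + (0.0495+0.1232²/2)·2.9482) / 0.211538 = (-0.219768 + 0.168310) / 0.211538 = -0.243255
d₂ = d₁ − σ√T = -0.243255 − 0.211538 = -0.454794
e^{−rT} = 0.864213
N(d₁) = 0.403904,  N(d₂) = 0.324629
V = S·N(d₁) − K·e^{−rT}·N(d₂) = 64.483240 − 55.798286 = 8.684954 (matching the quote); vega is positive throughout, so no other σ reproduces this price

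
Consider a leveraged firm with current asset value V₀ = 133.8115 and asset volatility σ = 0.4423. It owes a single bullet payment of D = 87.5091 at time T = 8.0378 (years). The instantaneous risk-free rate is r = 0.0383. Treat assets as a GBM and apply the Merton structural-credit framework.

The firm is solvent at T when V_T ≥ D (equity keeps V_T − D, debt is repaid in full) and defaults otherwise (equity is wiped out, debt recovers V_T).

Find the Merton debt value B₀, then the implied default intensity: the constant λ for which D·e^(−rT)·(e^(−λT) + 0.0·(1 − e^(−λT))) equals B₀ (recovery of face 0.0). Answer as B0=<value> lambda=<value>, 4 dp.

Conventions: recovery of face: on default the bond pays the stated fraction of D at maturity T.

With assets at 133.8115 and a single debt payment of 87.5091 at 8.0378 years:
d₁ = [ln(V₀/D) + (r + σ²/2)T] / (σ√T)
   = [ln(133.8115/87.5091) + (0.0383 + 0.5·0.4423²)·8.0378] / (0.4423·√8.0378)
   = [0.424689 + 1.094062] / 1.253965 = 1.211159
d₂ = d₁ − σ√T = 1.211159 − 1.253965 = -0.042806
N(d₁) = 0.887083,  N(d₂) = 0.482928,  e^(−rT) = 0.735027
E₀ = V₀·N(d₁) − D·e^(−rT)·N(d₂)
   = 133.8115·0.887083 − 87.5091·0.735027·0.482928 = 87.639191
B₀ = V₀ − E₀ = 133.8115 − 87.639191 = 46.172309
e^(−λT) = (B₀·e^(rT)/D − 0)/(1 − 0) = (46.1723·1.360494/87.5091 − 0)/1 = 0.71783539
λ = −ln(0.71783539)/8.0378 = 0.041244

B0=46.1723 lambda=0.0412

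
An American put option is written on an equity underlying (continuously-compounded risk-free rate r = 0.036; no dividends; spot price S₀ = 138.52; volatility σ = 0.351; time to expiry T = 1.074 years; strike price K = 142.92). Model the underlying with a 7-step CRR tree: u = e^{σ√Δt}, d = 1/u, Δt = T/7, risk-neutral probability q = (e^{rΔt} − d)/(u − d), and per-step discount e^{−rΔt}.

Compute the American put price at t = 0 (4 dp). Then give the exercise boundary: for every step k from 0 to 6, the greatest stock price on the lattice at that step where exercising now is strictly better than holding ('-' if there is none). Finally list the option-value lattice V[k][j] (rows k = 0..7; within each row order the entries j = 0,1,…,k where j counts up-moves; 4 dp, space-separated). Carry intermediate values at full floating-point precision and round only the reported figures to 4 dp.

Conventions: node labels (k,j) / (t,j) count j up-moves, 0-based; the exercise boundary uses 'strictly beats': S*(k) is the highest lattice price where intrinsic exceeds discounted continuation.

price = 20.5956
boundary = - - - 91.7030 79.9234 91.7030 105.2188
tree:
20.5956
28.9095 12.0291
39.2290 18.3148 5.5122
51.2170 26.9855 9.3445 1.5181
62.9966 38.1556 15.4683 2.9684 0.0000
73.2631 51.2170 24.7636 5.8044 0.0000 0.0000
82.2108 62.9966 37.7012 11.3499 0.0000 0.0000 0.0000
90.0091 73.2631 51.2170 22.1934 0.0000 0.0000 0.0000 0.0000

params: Δt=0.15343 u=1.14739 d=0.87155 q=0.48576 e^(-rΔt)=0.99449
t_7 payoffs: 90.0091 73.2631 51.2170 22.1934 0.0000 0.0000 0.0000 0.0000
t_6: node(6,0) S=60.7092 payoff=82.2108 vs cont=81.4236 → 82.2108 [stop]  node(6,1) S=79.9234 payoff=62.9966 vs cont=62.2094 → 62.9966 [stop]  node(6,2) S=105.2188 payoff=37.7012 vs cont=36.9140 → 37.7012 [stop]  node(6,3) S=138.5200 payoff=4.4000 vs cont=11.3499 → 11.3499 [wait]  node(6,4) S=182.3609 payoff=0.0000 vs cont=0.0000 → 0.0000 [wait]  node(6,5) S=240.0773 payoff=0.0000 vs cont=0.0000 → 0.0000 [wait]  node(6,6) S=316.0606 payoff=0.0000 vs cont=0.0000 → 0.0000 [wait]  ⇒ S*(6)=105.2188
t_5: node(5,0) S=69.6569 payoff=73.2631 vs cont=72.4759 → 73.2631 [stop]  node(5,1) S=91.7030 payoff=51.2170 vs cont=50.4298 → 51.2170 [stop]  node(5,2) S=120.7266 payoff=22.1934 vs cont=24.7636 → 24.7636 [wait]  node(5,3) S=158.9359 payoff=0.0000 vs cont=5.8044 → 5.8044 [wait]  node(5,4) S=209.2384 payoff=0.0000 vs cont=0.0000 → 0.0000 [wait]  node(5,5) S=275.4614 payoff=0.0000 vs cont=0.0000 → 0.0000 [wait]  ⇒ S*(5)=91.7030
t_4: node(4,0) S=79.9234 payoff=62.9966 vs cont=62.2094 → 62.9966 [stop]  node(4,1) S=105.2188 payoff=37.7012 vs cont=38.1556 → 38.1556 [wait]  node(4,2) S=138.5200 payoff=4.4000 vs cont=15.4683 → 15.4683 [wait]  node(4,3) S=182.3609 payoff=0.0000 vs cont=2.9684 → 2.9684 [wait]  node(4,4) S=240.0773 payoff=0.0000 vs cont=0.0000 → 0.0000 [wait]  ⇒ S*(4)=79.9234
t_3: node(3,0) S=91.7030 payoff=51.2170 vs cont=50.6493 → 51.2170 [stop]  node(3,1) S=120.7266 payoff=22.1934 vs cont=26.9855 → 26.9855 [wait]  node(3,2) S=158.9359 payoff=0.0000 vs cont=9.3445 → 9.3445 [wait]  node(3,3) S=209.2384 payoff=0.0000 vs cont=1.5181 → 1.5181 [wait]  ⇒ S*(3)=91.7030
t_2: node(2,0) S=105.2188 payoff=37.7012 vs cont=39.2290 → 39.2290 [wait]  node(2,1) S=138.5200 payoff=4.4000 vs cont=18.3148 → 18.3148 [wait]  node(2,2) S=182.3609 payoff=0.0000 vs cont=5.5122 → 5.5122 [wait]  ⇒ S*(2)=-
t_1: node(1,0) S=120.7266 payoff=22.1934 vs cont=28.9095 → 28.9095 [wait]  node(1,1) S=158.9359 payoff=0.0000 vs cont=12.0291 → 12.0291 [wait]  ⇒ S*(1)=-
t_0: node(0,0) S=138.5200 payoff=4.4000 vs cont=20.5956 → 20.5956 [wait]  ⇒ S*(0)=-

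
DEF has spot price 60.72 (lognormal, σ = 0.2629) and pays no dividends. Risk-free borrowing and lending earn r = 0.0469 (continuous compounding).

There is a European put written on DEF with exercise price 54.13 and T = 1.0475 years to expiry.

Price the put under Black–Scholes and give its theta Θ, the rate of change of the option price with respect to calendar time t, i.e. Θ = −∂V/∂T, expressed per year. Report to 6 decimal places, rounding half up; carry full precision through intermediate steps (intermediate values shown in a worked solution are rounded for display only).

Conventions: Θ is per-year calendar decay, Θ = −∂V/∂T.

price = 2.487409
Θ = -1.591718

σ√T = 0.2629·√1.0475 = 0.269071
d₁ = (ln(S/K) + (r+σ²/2)T) / (σ√T) = (ln(60.72/54.13) + (0.0469+0.2629²/2)·1.0475) / 0.269071 = (0.114885 + 0.085327) / 0.269071 = 0.744085
d₂ = d₁ − σ√T = 0.744085 − 0.269071 = 0.475014
e^{−rT} = 0.952059
N(−d₁) = 0.228413,  N(−d₂) = 0.317389
Put price V = K·e^{−rT}·N(−d₂) − S·N(−d₁) = 16.356617 − 13.869207 = 2.487409
φ(d₁) = (1/√(2π))·e^{−d₁²/2} = 0.302471
Θ = −S·φ(d₁)·σ/(2√T) + r·K·e^{−rT}·N(−d₂) = −2.358843 + 0.767125 = -1.591718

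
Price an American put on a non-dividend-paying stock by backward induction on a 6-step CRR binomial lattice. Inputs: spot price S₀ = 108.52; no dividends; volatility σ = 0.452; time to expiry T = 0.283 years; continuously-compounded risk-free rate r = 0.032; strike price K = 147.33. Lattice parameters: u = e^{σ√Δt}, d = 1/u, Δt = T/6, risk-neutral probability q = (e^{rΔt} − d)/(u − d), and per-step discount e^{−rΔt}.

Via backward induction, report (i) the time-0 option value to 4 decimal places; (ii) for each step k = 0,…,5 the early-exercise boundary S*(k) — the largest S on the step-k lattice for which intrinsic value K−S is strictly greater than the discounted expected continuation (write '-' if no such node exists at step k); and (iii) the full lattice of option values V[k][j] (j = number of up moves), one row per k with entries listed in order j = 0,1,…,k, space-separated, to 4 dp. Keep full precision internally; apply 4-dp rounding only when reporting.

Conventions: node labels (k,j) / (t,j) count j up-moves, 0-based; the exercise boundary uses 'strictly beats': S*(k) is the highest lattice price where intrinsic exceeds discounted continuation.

Δt=0.04717  u=1.10314  d=0.90650  q=0.48316  discount=0.99849
step 6 (expiry): payoffs max(K−S,0) = 87.1136 74.0509 58.1546 38.8100 15.2690 0.0000 0.0000
step 5: (k=5,j=0): S=66.4274, K−S=80.9026, hold=80.6804 ⇒ V=80.9026 exercise | (k=5,j=1): S=80.8374, K−S=66.4926, hold=66.2704 ⇒ V=66.4926 exercise | (k=5,j=2): S=98.3733, K−S=48.9567, hold=48.7345 ⇒ V=48.9567 exercise | (k=5,j=3): S=119.7133, K−S=27.6167, hold=27.3945 ⇒ V=27.6167 exercise | (k=5,j=4): S=145.6824, K−S=1.6476, hold=7.8797 ⇒ V=7.8797 continue | (k=5,j=5): S=177.2850, K−S=0.0000, hold=0.0000 ⇒ V=0.0000 continue  boundary S*=119.7133
step 4: (k=4,j=0): S=73.2791, K−S=74.0509, hold=73.8287 ⇒ V=74.0509 exercise | (k=4,j=1): S=89.1754, K−S=58.1546, hold=57.9324 ⇒ V=58.1546 exercise | (k=4,j=2): S=108.5200, K−S=38.8100, hold=38.5878 ⇒ V=38.8100 exercise | (k=4,j=3): S=132.0610, K−S=15.2690, hold=18.0533 ⇒ V=18.0533 continue | (k=4,j=4): S=160.7088, K−S=0.0000, hold=4.0664 ⇒ V=4.0664 continue  boundary S*=108.5200
step 3: (k=3,j=0): S=80.8374, K−S=66.4926, hold=66.2704 ⇒ V=66.4926 exercise | (k=3,j=1): S=98.3733, K−S=48.9567, hold=48.7345 ⇒ V=48.9567 exercise | (k=3,j=2): S=119.7133, K−S=27.6167, hold=28.7378 ⇒ V=28.7378 continue | (k=3,j=3): S=145.6824, K−S=1.6476, hold=11.2784 ⇒ V=11.2784 continue  boundary S*=98.3733
step 2: (k=2,j=0): S=89.1754, K−S=58.1546, hold=57.9324 ⇒ V=58.1546 exercise | (k=2,j=1): S=108.5200, K−S=38.8100, hold=39.1286 ⇒ V=39.1286 continue | (k=2,j=2): S=132.0610, K−S=15.2690, hold=20.2715 ⇒ V=20.2715 continue  boundary S*=89.1754
step 1: (k=1,j=0): S=98.3733, K−S=48.9567, hold=48.8882 ⇒ V=48.9567 exercise | (k=1,j=1): S=119.7133, K−S=27.6167, hold=29.9724 ⇒ V=29.9724 continue  boundary S*=98.3733
step 0: (k=0,j=0): S=108.5200, K−S=38.8100, hold=39.7242 ⇒ V=39.7242 continue  boundary S*=-

price = 39.7242
boundary = - 98.3733 89.1754 98.3733 108.5200 119.7133
tree:
39.7242
48.9567 29.9724
58.1546 39.1286 20.2715
66.4926 48.9567 28.7378 11.2784
74.0509 58.1546 38.8100 18.0533 4.0664
80.9026 66.4926 48.9567 27.6167 7.8797 0.0000
87.1136 74.0509 58.1546 38.8100 15.2690 0.0000 0.0000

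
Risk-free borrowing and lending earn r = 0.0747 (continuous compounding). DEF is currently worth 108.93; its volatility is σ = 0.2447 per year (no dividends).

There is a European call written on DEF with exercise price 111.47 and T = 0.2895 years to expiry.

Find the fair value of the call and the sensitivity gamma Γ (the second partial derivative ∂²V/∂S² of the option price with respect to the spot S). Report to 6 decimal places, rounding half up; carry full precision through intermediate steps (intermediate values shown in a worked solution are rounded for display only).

price = 5.644224
Γ = 0.027775

σ√T = 0.2447·√0.2895 = 0.131661
d₁ = (ln(S/K) + (r+σ²/2)T) / (σ√T) = (ln(108.93/111.47) + (0.0747+0.2447²/2)·0.2895) / 0.131661 = (-0.023050 + 0.030293) / 0.131661 = 0.055012
d₂ = d₁ − σ√T = 0.055012 − 0.131661 = -0.076649
e^{−rT} = 0.978607
N(d₁) = 0.521936,  N(d₂) = 0.469451
Call price V = S·N(d₁) − K·e^{−rT}·N(d₂) = 56.854448 − 51.210225 = 5.644224
φ(d₁) = (1/√(2π))·e^{−d₁²/2} = 0.398339
Γ = φ(d₁) / (S·σ·√T) = 0.027775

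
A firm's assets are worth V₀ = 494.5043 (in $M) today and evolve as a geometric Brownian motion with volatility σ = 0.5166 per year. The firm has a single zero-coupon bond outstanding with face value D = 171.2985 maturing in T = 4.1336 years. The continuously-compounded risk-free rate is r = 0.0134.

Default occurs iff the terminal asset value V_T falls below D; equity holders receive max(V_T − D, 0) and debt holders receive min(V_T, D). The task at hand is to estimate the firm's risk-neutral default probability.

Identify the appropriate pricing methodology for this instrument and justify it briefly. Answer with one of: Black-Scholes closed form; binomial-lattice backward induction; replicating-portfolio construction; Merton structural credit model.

Key observation: assets follow a GBM and default happens iff V_T < 171.2985; valuing claims on that split (equity as a call, risky debt as the residual) is the structural model's definition.

framework: Merton structural credit model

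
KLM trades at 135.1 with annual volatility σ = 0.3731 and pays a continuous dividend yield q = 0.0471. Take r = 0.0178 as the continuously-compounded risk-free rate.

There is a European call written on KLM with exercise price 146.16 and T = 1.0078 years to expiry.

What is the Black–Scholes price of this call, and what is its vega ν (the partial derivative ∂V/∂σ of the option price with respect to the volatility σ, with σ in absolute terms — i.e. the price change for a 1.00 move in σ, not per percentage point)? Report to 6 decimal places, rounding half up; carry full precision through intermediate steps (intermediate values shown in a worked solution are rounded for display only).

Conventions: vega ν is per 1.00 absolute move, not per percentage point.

price = 13.698842
ν = 51.332731

σ√T = 0.3731·√1.0078 = 0.374552
d₁ = (ln(S/K) + (r−q+σ²/2)T) / (σ√T) = (ln(135.1/146.16) + (0.0178−0.0471+0.3731²/2)·1.0078) / 0.374552 = (-0.078687 + 0.040616) / 0.374552 = -0.101643
d₂ = d₁ − σ√T = -0.101643 − 0.374552 = -0.476195
e^{−rT} = 0.982221
e^{−qT} = 0.953642
N(d₁) = 0.459520,  N(d₂) = 0.316968
Call price V = S·e^{−qT}·N(d₁) − K·e^{−rT}·N(d₂) = 59.203186 − 45.504344 = 13.698842
φ(d₁) = (1/√(2π))·e^{−d₁²/2} = 0.396887
ν = S·e^{−qT}·φ(d₁)·√T = 51.332731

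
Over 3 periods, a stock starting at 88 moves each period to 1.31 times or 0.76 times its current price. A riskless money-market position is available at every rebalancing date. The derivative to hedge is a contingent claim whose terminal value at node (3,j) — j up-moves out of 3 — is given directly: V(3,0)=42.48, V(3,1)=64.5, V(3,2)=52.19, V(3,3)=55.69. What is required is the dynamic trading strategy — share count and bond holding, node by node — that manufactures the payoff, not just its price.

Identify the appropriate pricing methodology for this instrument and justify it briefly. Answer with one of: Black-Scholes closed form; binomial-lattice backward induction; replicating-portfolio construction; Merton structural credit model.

Key observation: since the answer must list Δ and B at each node of the 1.31/0.76 lattice on 88, the replicating-portfolio method — solving the two-state system at every node — is the one that applies.

framework: replicating-portfolio construction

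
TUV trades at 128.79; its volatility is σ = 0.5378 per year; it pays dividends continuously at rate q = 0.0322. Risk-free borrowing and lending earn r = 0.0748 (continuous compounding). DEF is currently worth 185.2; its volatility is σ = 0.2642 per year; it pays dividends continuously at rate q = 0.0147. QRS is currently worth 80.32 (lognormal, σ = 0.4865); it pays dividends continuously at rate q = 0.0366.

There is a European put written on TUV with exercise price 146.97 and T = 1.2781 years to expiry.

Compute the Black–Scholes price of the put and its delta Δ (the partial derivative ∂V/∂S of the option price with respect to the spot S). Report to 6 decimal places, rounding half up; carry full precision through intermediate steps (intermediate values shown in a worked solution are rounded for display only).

σ√T = 0.5378·√1.2781 = 0.607999
d₁ = (ln(S/K) + (r−q+σ²/2)T) / (σ√T) = (ln(128.79/146.97) + (0.0748−0.0322+0.5378²/2)·1.2781) / 0.607999 = (-0.132045 + 0.239279) / 0.607999 = 0.176371
d₂ = d₁ − σ√T = 0.176371 − 0.607999 = -0.431629
e^{−rT} = 0.908826
e^{−qT} = 0.959681
N(−d₁) = 0.430001,  N(−d₂) = 0.666994
Put price V = K·e^{−rT}·N(−d₂) − S·e^{−qT}·N(−d₁) = 89.090511 − 53.146977 = 35.943533
Δ = −e^{−qT}·N(−d₁) = -0.412664

price = 35.943533
Δ = -0.412664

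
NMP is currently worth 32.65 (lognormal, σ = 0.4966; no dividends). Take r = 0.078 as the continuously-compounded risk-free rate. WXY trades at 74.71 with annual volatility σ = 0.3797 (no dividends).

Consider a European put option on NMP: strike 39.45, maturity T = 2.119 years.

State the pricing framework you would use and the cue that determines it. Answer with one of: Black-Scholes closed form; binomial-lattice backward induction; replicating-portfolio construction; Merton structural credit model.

framework: Black-Scholes closed form

Key observation: the instrument is a plain European put (strike 39.45) on a lognormal asset; the exact continuous-time formula applies directly.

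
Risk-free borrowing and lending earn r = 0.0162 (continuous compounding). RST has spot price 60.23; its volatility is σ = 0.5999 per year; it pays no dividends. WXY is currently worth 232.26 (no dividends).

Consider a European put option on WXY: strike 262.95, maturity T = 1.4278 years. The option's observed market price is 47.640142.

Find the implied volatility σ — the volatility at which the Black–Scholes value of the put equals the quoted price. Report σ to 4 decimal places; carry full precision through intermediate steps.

sigma = 0.2923

At σ = 0.2923 the Black–Scholes value reproduces the quote:
σ√T = 0.2923·√1.4278 = 0.349271
d₁ = (ln(S/K) + (r+σ²/2)T) / (σ√T) = (ln(232.26/262.95) + (0.0162+0.2923²/2)·1.4278) / 0.349271 = (-0.124106 + 0.084125) / 0.349271 = -0.114470
d₂ = d₁ − σ√T = -0.114470 − 0.349271 = -0.463741
e^{−rT} = 0.977135
N(−d₁) = 0.545567,  N(−d₂) = 0.678583
V = K·e^{−rT}·N(−d₂) − S·N(−d₁) = 174.353609 − 126.713467 = 47.640142 (equal to the quote); since ∂V/∂σ > 0 for all σ, the implied volatility is unique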